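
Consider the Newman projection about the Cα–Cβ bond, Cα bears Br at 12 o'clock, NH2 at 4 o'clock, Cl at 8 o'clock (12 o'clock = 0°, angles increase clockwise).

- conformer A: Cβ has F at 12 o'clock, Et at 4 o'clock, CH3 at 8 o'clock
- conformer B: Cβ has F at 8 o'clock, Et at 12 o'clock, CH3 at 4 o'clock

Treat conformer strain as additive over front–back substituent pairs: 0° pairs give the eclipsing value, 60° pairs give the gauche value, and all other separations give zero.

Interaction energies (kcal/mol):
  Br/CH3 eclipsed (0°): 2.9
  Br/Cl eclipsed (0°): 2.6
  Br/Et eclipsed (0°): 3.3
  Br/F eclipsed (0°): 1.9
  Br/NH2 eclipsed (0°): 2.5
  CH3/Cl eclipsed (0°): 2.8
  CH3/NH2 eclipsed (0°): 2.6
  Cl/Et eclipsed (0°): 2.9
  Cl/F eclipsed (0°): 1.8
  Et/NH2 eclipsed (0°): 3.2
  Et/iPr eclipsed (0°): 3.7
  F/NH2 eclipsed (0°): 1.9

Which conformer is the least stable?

A

A (eclipsed): Br–F eclipsed, NH2–Et eclipsed, Cl–CH3 eclipsed; 1.9 + 3.2 + 2.8 = 7.9 kcal/mol.
B (eclipsed): Br–Et eclipsed, NH2–CH3 eclipsed, Cl–F eclipsed; 3.3 + 2.6 + 1.8 = 7.7 kcal/mol.
A has the highest total (7.9 kcal/mol).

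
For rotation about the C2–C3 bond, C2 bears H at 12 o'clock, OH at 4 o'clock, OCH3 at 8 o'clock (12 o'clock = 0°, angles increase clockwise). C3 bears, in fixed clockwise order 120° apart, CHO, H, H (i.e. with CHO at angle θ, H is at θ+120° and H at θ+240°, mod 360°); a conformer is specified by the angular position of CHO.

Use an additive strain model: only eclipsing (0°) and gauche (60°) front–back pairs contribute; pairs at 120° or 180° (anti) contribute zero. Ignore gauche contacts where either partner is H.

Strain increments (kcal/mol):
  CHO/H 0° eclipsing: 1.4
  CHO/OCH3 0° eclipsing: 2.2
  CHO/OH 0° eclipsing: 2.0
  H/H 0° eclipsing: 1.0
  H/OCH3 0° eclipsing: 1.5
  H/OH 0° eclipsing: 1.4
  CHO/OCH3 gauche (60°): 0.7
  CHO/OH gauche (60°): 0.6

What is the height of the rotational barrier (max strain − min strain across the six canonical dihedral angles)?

4.0 kcal/mol

CHO at 0° (eclipsed): H–CHO eclipsed, OH–H eclipsed, OCH3–H eclipsed; 1.4 + 1.4 + 1.5 = 4.3 kcal/mol.
CHO at 60° (staggered): OH–CHO gauche; 0.6 = 0.6 kcal/mol.
CHO at 120° (eclipsed): H–H eclipsed, OH–CHO eclipsed, OCH3–H eclipsed; 1.0 + 2.0 + 1.5 = 4.5 kcal/mol.
CHO at 180° (staggered): OH–CHO gauche, OCH3–CHO gauche; 0.6 + 0.7 = 1.3 kcal/mol.
CHO at 240° (eclipsed): H–H eclipsed, OH–H eclipsed, OCH3–CHO eclipsed; 1.0 + 1.4 + 2.2 = 4.6 kcal/mol.
CHO at 300° (staggered): OCH3–CHO gauche; 0.7 = 0.7 kcal/mol.
Max at 240° (4.6 kcal/mol), min at 60° (0.6 kcal/mol); barrier = 4.0 kcal/mol.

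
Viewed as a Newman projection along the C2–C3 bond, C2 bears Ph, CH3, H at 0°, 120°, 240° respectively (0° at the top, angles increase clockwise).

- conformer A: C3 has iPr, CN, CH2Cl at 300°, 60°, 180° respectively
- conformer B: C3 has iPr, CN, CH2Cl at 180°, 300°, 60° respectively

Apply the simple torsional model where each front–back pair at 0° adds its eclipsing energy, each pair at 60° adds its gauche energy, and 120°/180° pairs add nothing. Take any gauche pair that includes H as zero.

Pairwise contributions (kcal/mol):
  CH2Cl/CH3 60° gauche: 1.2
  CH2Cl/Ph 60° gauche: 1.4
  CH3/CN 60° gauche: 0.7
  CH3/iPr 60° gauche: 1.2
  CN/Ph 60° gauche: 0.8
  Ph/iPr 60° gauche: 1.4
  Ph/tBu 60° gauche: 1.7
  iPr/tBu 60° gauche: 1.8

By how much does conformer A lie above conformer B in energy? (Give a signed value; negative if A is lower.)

A is staggered. Ph at 0° is gauche with iPr at 300° (1.4); Ph at 0° is gauche with CN at 60° (0.8); CH3 at 120° is gauche with CN at 60° (0.7); CH3 at 120° is gauche with CH2Cl at 180° (1.2). Total 4.1 kcal/mol.
B is staggered. Ph at 0° is gauche with CN at 300° (0.8); Ph at 0° is gauche with CH2Cl at 60° (1.4); CH3 at 120° is gauche with iPr at 180° (1.2); CH3 at 120° is gauche with CH2Cl at 60° (1.2). Total 4.6 kcal/mol.
E(A) − E(B) = 4.1 − 4.6 = -0.5 kcal/mol.

-0.5 kcal/mol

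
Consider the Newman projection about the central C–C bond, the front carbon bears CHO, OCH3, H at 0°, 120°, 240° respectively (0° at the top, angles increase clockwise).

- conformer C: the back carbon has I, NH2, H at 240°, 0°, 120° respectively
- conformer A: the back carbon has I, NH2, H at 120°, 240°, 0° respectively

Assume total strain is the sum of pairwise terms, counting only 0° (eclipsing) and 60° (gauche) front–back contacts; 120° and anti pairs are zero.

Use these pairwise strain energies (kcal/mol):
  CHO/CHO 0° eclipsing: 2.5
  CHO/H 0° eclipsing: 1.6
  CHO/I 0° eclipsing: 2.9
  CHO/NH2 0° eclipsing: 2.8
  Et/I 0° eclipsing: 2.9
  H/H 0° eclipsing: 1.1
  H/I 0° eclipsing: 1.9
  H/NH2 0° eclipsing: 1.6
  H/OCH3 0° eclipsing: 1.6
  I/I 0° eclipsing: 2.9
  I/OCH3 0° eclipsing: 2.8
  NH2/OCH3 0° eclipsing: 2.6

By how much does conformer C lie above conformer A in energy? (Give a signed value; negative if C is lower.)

C (eclipsed): CHO(0°)/NH2(0°) eclipsed 2.8; OCH3(120°)/H(120°) eclipsed 1.6; H(240°)/I(240°) eclipsed 1.9 → 6.3 kcal/mol.
A (eclipsed): CHO(0°)/H(0°) eclipsed 1.6; OCH3(120°)/I(120°) eclipsed 2.8; H(240°)/NH2(240°) eclipsed 1.6 → 6.0 kcal/mol.
E(C) − E(A) = 6.3 − 6.0 = +0.3 kcal/mol.

+0.3 kcal/mol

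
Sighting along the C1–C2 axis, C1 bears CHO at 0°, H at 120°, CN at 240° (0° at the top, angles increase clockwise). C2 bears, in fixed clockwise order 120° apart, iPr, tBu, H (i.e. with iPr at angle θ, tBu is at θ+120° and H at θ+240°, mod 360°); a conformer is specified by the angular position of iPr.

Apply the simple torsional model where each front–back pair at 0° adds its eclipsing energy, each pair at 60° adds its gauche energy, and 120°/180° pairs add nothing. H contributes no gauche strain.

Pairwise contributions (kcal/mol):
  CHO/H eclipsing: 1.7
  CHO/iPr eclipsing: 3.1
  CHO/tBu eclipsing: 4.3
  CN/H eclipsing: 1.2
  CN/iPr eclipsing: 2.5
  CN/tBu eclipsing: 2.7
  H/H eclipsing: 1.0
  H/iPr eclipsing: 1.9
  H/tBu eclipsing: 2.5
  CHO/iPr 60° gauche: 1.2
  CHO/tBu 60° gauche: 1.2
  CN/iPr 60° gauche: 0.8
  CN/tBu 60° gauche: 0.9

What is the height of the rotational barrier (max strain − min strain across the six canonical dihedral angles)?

5.7 kcal/mol

iPr at 0° (eclipsed): CHO–iPr eclipsed, H–tBu eclipsed, CN–H eclipsed; 3.1 + 2.5 + 1.2 = 6.8 kcal/mol.
iPr at 60° (staggered): CHO–iPr gauche, CN–tBu gauche; 1.2 + 0.9 = 2.1 kcal/mol.
iPr at 120° (eclipsed): CHO–H eclipsed, H–iPr eclipsed, CN–tBu eclipsed; 1.7 + 1.9 + 2.7 = 6.3 kcal/mol.
iPr at 180° (staggered): CHO–tBu gauche, CN–iPr gauche, CN–tBu gauche; 1.2 + 0.8 + 0.9 = 2.9 kcal/mol.
iPr at 240° (eclipsed): CHO–tBu eclipsed, H–H eclipsed, CN–iPr eclipsed; 4.3 + 1.0 + 2.5 = 7.8 kcal/mol.
iPr at 300° (staggered): CHO–iPr gauche, CHO–tBu gauche, CN–iPr gauche; 1.2 + 1.2 + 0.8 = 3.2 kcal/mol.
Max at 240° (7.8 kcal/mol), min at 60° (2.1 kcal/mol); barrier = 5.7 kcal/mol.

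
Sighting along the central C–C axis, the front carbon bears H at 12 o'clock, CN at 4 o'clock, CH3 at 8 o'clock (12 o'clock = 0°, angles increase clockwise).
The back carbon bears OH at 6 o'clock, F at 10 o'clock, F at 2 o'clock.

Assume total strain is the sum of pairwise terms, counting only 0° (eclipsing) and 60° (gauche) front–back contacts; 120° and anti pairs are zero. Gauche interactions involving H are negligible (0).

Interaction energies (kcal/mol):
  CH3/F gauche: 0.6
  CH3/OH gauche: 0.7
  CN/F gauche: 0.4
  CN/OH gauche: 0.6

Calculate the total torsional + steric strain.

2.3 kcal/mol

This conformer (staggered): CN–OH gauche, CN–F gauche, CH3–OH gauche, CH3–F gauche; 0.6 + 0.4 + 0.7 + 0.6 = 2.3 kcal/mol.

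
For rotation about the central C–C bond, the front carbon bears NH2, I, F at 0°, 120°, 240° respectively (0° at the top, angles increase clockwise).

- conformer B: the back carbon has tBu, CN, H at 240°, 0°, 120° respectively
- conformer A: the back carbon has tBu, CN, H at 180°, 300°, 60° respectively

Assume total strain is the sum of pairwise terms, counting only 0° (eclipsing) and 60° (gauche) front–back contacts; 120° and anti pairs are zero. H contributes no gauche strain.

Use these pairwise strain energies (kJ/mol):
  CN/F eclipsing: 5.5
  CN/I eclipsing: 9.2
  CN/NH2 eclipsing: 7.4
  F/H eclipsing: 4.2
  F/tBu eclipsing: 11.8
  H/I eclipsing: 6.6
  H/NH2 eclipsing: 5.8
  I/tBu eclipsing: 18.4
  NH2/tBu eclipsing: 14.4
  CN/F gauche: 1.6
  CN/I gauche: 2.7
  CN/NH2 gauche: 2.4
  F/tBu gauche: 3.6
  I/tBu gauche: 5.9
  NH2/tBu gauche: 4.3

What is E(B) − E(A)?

+12.3 kJ/mol

B (eclipsed): NH2(0°)/CN(0°) eclipsed 7.4; I(120°)/H(120°) eclipsed 6.6; F(240°)/tBu(240°) eclipsed 11.8 → 25.8 kJ/mol.
A (staggered): NH2(0°)/CN(300°) gauche 2.4; I(120°)/tBu(180°) gauche 5.9; F(240°)/tBu(180°) gauche 3.6; F(240°)/CN(300°) gauche 1.6 → 13.5 kJ/mol.
E(B) − E(A) = 25.8 − 13.5 = +12.3 kJ/mol.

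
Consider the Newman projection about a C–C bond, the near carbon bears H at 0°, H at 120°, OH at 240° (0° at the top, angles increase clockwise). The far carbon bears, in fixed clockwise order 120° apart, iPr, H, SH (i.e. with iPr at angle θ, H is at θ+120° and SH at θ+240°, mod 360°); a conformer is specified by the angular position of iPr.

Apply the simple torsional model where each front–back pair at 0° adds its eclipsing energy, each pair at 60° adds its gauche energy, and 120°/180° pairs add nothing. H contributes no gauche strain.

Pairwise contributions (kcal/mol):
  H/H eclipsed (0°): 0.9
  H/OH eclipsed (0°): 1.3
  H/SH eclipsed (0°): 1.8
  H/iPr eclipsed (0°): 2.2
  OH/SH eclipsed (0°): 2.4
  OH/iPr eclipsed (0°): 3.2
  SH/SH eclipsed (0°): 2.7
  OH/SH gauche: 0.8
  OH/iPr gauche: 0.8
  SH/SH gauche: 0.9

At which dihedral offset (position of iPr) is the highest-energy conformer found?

240°

iPr at 0° (eclipsed): H(0°)/iPr(0°) eclipsed 2.2; H(120°)/H(120°) eclipsed 0.9; OH(240°)/SH(240°) eclipsed 2.4 → 5.5 kcal/mol.
iPr at 60° (staggered): OH(240°)/SH(300°) gauche 0.8 → 0.8 kcal/mol.
iPr at 120° (eclipsed): H(0°)/SH(0°) eclipsed 1.8; H(120°)/iPr(120°) eclipsed 2.2; OH(240°)/H(240°) eclipsed 1.3 → 5.3 kcal/mol.
iPr at 180° (staggered): OH(240°)/iPr(180°) gauche 0.8 → 0.8 kcal/mol.
iPr at 240° (eclipsed): H(0°)/H(0°) eclipsed 0.9; H(120°)/SH(120°) eclipsed 1.8; OH(240°)/iPr(240°) eclipsed 3.2 → 5.9 kcal/mol.
iPr at 300° (staggered): OH(240°)/iPr(300°) gauche 0.8; OH(240°)/SH(180°) gauche 0.8 → 1.6 kcal/mol.
The maximum (5.9 kcal/mol) occurs with iPr at 240°.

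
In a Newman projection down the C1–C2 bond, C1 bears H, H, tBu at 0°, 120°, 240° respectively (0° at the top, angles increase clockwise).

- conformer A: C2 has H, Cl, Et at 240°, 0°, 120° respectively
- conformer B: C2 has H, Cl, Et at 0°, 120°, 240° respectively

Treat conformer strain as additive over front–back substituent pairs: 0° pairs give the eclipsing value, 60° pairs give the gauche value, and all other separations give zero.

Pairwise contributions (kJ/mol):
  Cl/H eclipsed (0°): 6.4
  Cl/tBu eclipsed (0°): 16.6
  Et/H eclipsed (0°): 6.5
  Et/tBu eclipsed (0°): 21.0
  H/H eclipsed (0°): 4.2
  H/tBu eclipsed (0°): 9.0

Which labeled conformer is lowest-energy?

A

A is eclipsed. H at 0° is eclipsed with Cl at 0° (6.4); H at 120° is eclipsed with Et at 120° (6.5); tBu at 240° is eclipsed with H at 240° (9.0). Total 21.9 kJ/mol.
B is eclipsed. H at 0° is eclipsed with H at 0° (4.2); H at 120° is eclipsed with Cl at 120° (6.4); tBu at 240° is eclipsed with Et at 240° (21.0). Total 31.6 kJ/mol.
A has the lowest total (21.9 kJ/mol).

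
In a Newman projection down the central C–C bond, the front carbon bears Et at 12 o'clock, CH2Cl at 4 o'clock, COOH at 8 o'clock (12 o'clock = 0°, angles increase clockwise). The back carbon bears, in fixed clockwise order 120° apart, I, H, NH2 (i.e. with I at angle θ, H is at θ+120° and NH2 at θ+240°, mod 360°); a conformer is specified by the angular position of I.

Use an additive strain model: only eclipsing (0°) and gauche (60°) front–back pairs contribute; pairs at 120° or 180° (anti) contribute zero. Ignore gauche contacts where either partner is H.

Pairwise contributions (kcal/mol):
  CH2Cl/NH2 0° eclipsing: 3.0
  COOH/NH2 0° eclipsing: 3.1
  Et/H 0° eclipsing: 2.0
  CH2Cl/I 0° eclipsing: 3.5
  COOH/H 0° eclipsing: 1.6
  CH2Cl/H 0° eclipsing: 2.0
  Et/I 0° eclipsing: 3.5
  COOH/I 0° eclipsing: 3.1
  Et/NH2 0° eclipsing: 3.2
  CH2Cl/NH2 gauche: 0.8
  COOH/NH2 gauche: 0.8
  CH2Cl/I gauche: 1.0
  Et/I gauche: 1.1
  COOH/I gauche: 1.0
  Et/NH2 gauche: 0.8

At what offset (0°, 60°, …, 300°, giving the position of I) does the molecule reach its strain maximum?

I at 0° is eclipsed. Et at 0° is eclipsed with I at 0° (3.5); CH2Cl at 120° is eclipsed with H at 120° (2.0); COOH at 240° is eclipsed with NH2 at 240° (3.1). Total 8.6 kcal/mol.
I at 60° is staggered. Et at 0° is gauche with I at 60° (1.1); Et at 0° is gauche with NH2 at 300° (0.8); CH2Cl at 120° is gauche with I at 60° (1.0); COOH at 240° is gauche with NH2 at 300° (0.8). Total 3.7 kcal/mol.
I at 120° is eclipsed. Et at 0° is eclipsed with NH2 at 0° (3.2); CH2Cl at 120° is eclipsed with I at 120° (3.5); COOH at 240° is eclipsed with H at 240° (1.6). Total 8.3 kcal/mol.
I at 180° is staggered. Et at 0° is gauche with NH2 at 60° (0.8); CH2Cl at 120° is gauche with I at 180° (1.0); CH2Cl at 120° is gauche with NH2 at 60° (0.8); COOH at 240° is gauche with I at 180° (1.0). Total 3.6 kcal/mol.
I at 240° is eclipsed. Et at 0° is eclipsed with H at 0° (2.0); CH2Cl at 120° is eclipsed with NH2 at 120° (3.0); COOH at 240° is eclipsed with I at 240° (3.1). Total 8.1 kcal/mol.
I at 300° is staggered. Et at 0° is gauche with I at 300° (1.1); CH2Cl at 120° is gauche with NH2 at 180° (0.8); COOH at 240° is gauche with I at 300° (1.0); COOH at 240° is gauche with NH2 at 180° (0.8). Total 3.7 kcal/mol.
The maximum (8.6 kcal/mol) occurs with I at 0°.

0°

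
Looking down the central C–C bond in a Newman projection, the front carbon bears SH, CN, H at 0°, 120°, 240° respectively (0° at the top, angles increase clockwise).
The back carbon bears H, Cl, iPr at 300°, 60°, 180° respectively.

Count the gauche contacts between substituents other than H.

Non-H gauche pairs: SH(0°)/Cl(60°); CN(120°)/Cl(60°); CN(120°)/iPr(180°) — 3 interactions.

3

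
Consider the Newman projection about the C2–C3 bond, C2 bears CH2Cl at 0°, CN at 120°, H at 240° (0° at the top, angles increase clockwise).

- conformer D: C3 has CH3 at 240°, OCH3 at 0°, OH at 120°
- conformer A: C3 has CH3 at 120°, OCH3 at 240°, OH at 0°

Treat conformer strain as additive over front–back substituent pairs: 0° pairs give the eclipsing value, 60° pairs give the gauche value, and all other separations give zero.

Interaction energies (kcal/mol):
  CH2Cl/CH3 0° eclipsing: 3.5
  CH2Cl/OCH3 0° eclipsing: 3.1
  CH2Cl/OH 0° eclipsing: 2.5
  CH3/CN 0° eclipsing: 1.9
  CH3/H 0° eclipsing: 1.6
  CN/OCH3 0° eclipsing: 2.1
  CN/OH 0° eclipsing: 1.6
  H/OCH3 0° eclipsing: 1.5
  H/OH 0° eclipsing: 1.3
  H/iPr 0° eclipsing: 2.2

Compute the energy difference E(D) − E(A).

D (eclipsed): CH2Cl–OCH3 eclipsed, CN–OH eclipsed, H–CH3 eclipsed; 3.1 + 1.6 + 1.6 = 6.3 kcal/mol.
A (eclipsed): CH2Cl–OH eclipsed, CN–CH3 eclipsed, H–OCH3 eclipsed; 2.5 + 1.9 + 1.5 = 5.9 kcal/mol.
E(D) − E(A) = 6.3 − 5.9 = +0.4 kcal/mol.

+0.4 kcal/mol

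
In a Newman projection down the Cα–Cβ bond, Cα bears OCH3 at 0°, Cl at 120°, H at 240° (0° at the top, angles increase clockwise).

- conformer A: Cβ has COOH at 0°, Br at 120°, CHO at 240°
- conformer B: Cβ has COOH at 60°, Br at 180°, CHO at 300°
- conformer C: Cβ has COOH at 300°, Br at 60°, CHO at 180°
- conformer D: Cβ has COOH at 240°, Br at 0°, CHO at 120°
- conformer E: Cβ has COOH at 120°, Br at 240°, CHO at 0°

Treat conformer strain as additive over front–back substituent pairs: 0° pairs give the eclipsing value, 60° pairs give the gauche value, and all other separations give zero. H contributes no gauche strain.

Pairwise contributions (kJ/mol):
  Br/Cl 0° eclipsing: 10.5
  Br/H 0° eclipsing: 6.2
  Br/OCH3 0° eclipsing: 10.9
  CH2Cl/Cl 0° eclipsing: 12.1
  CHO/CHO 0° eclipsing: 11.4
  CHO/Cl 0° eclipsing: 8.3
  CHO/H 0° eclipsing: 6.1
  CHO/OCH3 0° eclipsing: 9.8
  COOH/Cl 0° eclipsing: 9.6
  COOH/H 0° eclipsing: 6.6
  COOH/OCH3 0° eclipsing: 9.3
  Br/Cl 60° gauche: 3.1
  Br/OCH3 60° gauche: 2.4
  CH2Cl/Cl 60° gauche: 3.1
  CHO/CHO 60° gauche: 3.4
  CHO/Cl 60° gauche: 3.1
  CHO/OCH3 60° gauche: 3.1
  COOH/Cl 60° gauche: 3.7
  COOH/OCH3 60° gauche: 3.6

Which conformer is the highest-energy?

A (eclipsed): OCH3(0°)/COOH(0°) eclipsed 9.3; Cl(120°)/Br(120°) eclipsed 10.5; H(240°)/CHO(240°) eclipsed 6.1 → 25.9 kJ/mol.
B (staggered): OCH3(0°)/COOH(60°) gauche 3.6; OCH3(0°)/CHO(300°) gauche 3.1; Cl(120°)/COOH(60°) gauche 3.7; Cl(120°)/Br(180°) gauche 3.1 → 13.5 kJ/mol.
C (staggered): OCH3(0°)/COOH(300°) gauche 3.6; OCH3(0°)/Br(60°) gauche 2.4; Cl(120°)/Br(60°) gauche 3.1; Cl(120°)/CHO(180°) gauche 3.1 → 12.2 kJ/mol.
D (eclipsed): OCH3(0°)/Br(0°) eclipsed 10.9; Cl(120°)/CHO(120°) eclipsed 8.3; H(240°)/COOH(240°) eclipsed 6.6 → 25.8 kJ/mol.
E (eclipsed): OCH3(0°)/CHO(0°) eclipsed 9.8; Cl(120°)/COOH(120°) eclipsed 9.6; H(240°)/Br(240°) eclipsed 6.2 → 25.6 kJ/mol.
A has the highest total (25.9 kJ/mol).

A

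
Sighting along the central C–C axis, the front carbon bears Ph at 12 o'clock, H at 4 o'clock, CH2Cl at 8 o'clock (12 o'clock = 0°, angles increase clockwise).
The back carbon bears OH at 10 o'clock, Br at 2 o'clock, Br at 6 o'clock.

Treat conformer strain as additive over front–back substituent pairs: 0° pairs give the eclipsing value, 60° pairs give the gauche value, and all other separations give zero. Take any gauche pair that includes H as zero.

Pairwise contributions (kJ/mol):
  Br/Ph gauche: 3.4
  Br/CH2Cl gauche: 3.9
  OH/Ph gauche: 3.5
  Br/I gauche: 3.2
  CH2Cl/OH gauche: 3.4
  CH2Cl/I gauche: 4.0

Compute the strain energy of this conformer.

This conformer (staggered): Ph(0°)/OH(300°) gauche 3.5; Ph(0°)/Br(60°) gauche 3.4; CH2Cl(240°)/OH(300°) gauche 3.4; CH2Cl(240°)/Br(180°) gauche 3.9 → 14.2 kJ/mol.

14.2 kJ/mol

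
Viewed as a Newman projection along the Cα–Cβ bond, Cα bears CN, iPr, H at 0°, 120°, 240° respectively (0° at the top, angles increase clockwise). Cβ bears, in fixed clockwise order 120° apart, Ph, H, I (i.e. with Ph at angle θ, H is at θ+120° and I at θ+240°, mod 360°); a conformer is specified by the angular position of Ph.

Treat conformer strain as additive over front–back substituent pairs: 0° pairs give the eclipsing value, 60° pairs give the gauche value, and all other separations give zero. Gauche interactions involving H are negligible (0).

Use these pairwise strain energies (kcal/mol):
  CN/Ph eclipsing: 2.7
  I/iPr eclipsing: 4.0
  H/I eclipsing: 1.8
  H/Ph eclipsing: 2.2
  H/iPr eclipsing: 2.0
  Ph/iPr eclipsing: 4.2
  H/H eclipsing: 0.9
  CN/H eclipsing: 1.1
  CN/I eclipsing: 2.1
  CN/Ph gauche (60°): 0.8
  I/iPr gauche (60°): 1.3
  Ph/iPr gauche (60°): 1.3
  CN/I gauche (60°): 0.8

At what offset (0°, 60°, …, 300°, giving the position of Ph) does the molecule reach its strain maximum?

Ph at 0° (eclipsed): CN(0°)/Ph(0°) eclipsed 2.7; iPr(120°)/H(120°) eclipsed 2.0; H(240°)/I(240°) eclipsed 1.8 → 6.5 kcal/mol.
Ph at 60° (staggered): CN(0°)/Ph(60°) gauche 0.8; CN(0°)/I(300°) gauche 0.8; iPr(120°)/Ph(60°) gauche 1.3 → 2.9 kcal/mol.
Ph at 120° (eclipsed): CN(0°)/I(0°) eclipsed 2.1; iPr(120°)/Ph(120°) eclipsed 4.2; H(240°)/H(240°) eclipsed 0.9 → 7.2 kcal/mol.
Ph at 180° (staggered): CN(0°)/I(60°) gauche 0.8; iPr(120°)/Ph(180°) gauche 1.3; iPr(120°)/I(60°) gauche 1.3 → 3.4 kcal/mol.
Ph at 240° (eclipsed): CN(0°)/H(0°) eclipsed 1.1; iPr(120°)/I(120°) eclipsed 4.0; H(240°)/Ph(240°) eclipsed 2.2 → 7.3 kcal/mol.
Ph at 300° (staggered): CN(0°)/Ph(300°) gauche 0.8; iPr(120°)/I(180°) gauche 1.3 → 2.1 kcal/mol.
The maximum (7.3 kcal/mol) occurs with Ph at 240°.

240°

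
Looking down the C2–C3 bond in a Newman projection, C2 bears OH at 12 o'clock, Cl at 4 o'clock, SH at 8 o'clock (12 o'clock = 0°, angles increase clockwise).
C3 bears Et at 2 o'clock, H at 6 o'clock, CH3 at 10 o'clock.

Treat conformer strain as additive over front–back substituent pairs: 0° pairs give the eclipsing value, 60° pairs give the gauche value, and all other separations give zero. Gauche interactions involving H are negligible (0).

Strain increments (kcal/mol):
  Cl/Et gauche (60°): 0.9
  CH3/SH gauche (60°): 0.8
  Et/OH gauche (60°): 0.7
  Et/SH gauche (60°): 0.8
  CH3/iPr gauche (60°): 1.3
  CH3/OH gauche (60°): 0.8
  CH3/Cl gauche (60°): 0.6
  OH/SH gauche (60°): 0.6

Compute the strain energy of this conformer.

This conformer (staggered): OH(0°)/Et(60°) gauche 0.7; OH(0°)/CH3(300°) gauche 0.8; Cl(120°)/Et(60°) gauche 0.9; SH(240°)/CH3(300°) gauche 0.8 → 3.2 kcal/mol.

3.2 kcal/mol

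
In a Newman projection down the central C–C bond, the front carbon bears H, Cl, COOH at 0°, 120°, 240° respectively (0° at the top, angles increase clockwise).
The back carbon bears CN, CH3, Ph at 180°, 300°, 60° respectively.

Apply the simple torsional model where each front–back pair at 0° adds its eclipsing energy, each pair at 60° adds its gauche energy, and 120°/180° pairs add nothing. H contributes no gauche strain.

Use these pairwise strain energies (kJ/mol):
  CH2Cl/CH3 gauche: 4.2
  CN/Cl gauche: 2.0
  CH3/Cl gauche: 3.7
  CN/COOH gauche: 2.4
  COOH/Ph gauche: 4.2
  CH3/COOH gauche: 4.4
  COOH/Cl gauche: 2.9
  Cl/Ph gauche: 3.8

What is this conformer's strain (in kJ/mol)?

12.6 kJ/mol

This conformer (staggered): Cl–CN gauche, Cl–Ph gauche, COOH–CN gauche, COOH–CH3 gauche; 2.0 + 3.8 + 2.4 + 4.4 = 12.6 kJ/mol.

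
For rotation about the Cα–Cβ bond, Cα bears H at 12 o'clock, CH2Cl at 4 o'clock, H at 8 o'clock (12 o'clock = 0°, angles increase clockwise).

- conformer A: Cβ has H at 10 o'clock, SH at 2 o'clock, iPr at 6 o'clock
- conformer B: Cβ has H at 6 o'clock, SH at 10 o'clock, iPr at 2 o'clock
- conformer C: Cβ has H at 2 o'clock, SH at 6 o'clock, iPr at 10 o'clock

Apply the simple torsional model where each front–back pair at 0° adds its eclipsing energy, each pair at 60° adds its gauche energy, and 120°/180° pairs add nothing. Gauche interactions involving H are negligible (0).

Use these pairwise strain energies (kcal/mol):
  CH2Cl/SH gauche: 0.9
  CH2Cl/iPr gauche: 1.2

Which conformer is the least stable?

A

A is staggered. CH2Cl at 120° is gauche with SH at 60° (0.9); CH2Cl at 120° is gauche with iPr at 180° (1.2). Total 2.1 kcal/mol.
B is staggered. CH2Cl at 120° is gauche with iPr at 60° (1.2). Total 1.2 kcal/mol.
C is staggered. CH2Cl at 120° is gauche with SH at 180° (0.9). Total 0.9 kcal/mol.
A has the highest total (2.1 kcal/mol).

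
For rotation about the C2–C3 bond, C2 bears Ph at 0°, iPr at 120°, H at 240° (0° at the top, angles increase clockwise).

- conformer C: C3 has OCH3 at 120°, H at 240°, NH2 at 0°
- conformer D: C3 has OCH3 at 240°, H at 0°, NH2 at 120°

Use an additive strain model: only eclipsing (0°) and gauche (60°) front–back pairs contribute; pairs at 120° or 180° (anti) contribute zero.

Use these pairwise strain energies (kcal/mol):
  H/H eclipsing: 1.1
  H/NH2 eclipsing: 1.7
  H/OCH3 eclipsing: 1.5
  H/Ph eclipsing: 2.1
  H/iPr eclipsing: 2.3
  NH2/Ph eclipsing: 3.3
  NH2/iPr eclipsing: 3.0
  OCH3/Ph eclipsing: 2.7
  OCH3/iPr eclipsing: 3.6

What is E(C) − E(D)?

C (eclipsed): Ph(0°)/NH2(0°) eclipsed 3.3; iPr(120°)/OCH3(120°) eclipsed 3.6; H(240°)/H(240°) eclipsed 1.1 → 8.0 kcal/mol.
D (eclipsed): Ph(0°)/H(0°) eclipsed 2.1; iPr(120°)/NH2(120°) eclipsed 3.0; H(240°)/OCH3(240°) eclipsed 1.5 → 6.6 kcal/mol.
E(C) − E(D) = 8.0 − 6.6 = +1.4 kcal/mol.

+1.4 kcal/mol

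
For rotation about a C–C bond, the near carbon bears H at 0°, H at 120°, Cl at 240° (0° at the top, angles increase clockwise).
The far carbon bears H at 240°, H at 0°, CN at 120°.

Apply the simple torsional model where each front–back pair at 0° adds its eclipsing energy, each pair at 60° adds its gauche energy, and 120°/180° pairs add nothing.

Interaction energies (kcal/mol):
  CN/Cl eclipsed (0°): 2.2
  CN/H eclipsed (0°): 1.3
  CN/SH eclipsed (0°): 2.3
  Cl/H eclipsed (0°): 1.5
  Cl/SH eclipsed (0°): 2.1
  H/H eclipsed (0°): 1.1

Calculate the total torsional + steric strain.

3.9 kcal/mol

This conformer (eclipsed): H–H eclipsed, H–CN eclipsed, Cl–H eclipsed; 1.1 + 1.3 + 1.5 = 3.9 kcal/mol.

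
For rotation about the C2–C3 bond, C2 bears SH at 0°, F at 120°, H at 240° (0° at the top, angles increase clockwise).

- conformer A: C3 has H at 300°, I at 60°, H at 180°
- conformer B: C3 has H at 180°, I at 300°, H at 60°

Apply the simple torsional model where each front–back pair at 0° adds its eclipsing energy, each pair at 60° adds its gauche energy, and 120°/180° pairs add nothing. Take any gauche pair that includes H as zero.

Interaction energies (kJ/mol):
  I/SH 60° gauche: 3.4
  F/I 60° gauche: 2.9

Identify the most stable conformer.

A (staggered): SH(0°)/I(60°) gauche 3.4; F(120°)/I(60°) gauche 2.9 → 6.3 kJ/mol.
B (staggered): SH(0°)/I(300°) gauche 3.4 → 3.4 kJ/mol.
B has the lowest total (3.4 kJ/mol).

B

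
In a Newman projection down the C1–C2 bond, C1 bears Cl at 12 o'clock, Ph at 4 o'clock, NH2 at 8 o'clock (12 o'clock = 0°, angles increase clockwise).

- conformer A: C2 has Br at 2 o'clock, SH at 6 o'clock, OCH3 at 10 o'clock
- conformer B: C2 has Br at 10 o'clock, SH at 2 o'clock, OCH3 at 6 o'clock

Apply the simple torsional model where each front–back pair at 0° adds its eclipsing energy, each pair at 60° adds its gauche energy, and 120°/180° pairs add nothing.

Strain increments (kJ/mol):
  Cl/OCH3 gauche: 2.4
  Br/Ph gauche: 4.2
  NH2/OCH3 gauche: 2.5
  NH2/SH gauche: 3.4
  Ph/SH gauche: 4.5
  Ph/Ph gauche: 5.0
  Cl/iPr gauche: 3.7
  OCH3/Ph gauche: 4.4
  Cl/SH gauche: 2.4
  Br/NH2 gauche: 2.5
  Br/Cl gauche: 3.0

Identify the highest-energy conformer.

A

A is staggered. Cl at 0° is gauche with Br at 60° (3.0); Cl at 0° is gauche with OCH3 at 300° (2.4); Ph at 120° is gauche with Br at 60° (4.2); Ph at 120° is gauche with SH at 180° (4.5); NH2 at 240° is gauche with SH at 180° (3.4); NH2 at 240° is gauche with OCH3 at 300° (2.5). Total 20.0 kJ/mol.
B is staggered. Cl at 0° is gauche with Br at 300° (3.0); Cl at 0° is gauche with SH at 60° (2.4); Ph at 120° is gauche with SH at 60° (4.5); Ph at 120° is gauche with OCH3 at 180° (4.4); NH2 at 240° is gauche with Br at 300° (2.5); NH2 at 240° is gauche with OCH3 at 180° (2.5). Total 19.3 kJ/mol.
A has the highest total (20.0 kJ/mol).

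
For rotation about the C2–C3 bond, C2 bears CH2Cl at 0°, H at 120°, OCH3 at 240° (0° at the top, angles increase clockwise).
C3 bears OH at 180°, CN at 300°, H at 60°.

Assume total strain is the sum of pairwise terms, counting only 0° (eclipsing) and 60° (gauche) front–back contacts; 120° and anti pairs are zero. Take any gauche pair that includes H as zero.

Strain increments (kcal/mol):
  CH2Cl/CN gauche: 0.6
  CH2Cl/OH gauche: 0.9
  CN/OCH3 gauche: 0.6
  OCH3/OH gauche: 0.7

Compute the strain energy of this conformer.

1.9 kcal/mol

This conformer (staggered): CH2Cl–CN gauche, OCH3–OH gauche, OCH3–CN gauche; 0.6 + 0.7 + 0.6 = 1.9 kcal/mol.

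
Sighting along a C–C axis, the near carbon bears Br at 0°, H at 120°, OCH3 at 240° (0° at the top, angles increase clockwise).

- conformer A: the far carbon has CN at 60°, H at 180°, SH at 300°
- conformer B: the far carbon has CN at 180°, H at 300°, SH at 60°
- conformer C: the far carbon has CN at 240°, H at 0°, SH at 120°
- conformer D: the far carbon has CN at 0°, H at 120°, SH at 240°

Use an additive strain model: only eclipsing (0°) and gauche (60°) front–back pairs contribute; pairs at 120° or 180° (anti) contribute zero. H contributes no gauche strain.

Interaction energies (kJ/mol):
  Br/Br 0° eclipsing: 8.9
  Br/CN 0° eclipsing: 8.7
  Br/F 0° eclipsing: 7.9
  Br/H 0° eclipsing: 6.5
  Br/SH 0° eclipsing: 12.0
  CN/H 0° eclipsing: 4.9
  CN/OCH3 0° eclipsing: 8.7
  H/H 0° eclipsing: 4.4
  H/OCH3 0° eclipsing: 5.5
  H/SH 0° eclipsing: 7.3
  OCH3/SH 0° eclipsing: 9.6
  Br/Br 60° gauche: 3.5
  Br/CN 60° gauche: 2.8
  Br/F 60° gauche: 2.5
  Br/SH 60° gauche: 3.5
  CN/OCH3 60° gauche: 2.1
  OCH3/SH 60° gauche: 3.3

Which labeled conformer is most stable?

B

A (staggered): Br–CN gauche, Br–SH gauche, OCH3–SH gauche; 2.8 + 3.5 + 3.3 = 9.6 kJ/mol.
B (staggered): Br–SH gauche, OCH3–CN gauche; 3.5 + 2.1 = 5.6 kJ/mol.
C (eclipsed): Br–H eclipsed, H–SH eclipsed, OCH3–CN eclipsed; 6.5 + 7.3 + 8.7 = 22.5 kJ/mol.
D (eclipsed): Br–CN eclipsed, H–H eclipsed, OCH3–SH eclipsed; 8.7 + 4.4 + 9.6 = 22.7 kJ/mol.
B has the lowest total (5.6 kJ/mol).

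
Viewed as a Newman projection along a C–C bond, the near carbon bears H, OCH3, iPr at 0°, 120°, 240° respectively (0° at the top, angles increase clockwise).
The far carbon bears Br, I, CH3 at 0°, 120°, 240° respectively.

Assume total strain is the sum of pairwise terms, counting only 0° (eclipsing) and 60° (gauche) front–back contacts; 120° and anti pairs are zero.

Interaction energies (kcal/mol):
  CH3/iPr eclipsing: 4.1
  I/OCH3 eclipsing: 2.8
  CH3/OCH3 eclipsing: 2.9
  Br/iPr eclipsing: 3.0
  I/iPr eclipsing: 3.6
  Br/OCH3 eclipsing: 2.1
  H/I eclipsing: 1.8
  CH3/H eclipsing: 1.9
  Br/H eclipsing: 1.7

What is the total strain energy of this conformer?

8.6 kcal/mol

This conformer (eclipsed): H–Br eclipsed, OCH3–I eclipsed, iPr–CH3 eclipsed; 1.7 + 2.8 + 4.1 = 8.6 kcal/mol.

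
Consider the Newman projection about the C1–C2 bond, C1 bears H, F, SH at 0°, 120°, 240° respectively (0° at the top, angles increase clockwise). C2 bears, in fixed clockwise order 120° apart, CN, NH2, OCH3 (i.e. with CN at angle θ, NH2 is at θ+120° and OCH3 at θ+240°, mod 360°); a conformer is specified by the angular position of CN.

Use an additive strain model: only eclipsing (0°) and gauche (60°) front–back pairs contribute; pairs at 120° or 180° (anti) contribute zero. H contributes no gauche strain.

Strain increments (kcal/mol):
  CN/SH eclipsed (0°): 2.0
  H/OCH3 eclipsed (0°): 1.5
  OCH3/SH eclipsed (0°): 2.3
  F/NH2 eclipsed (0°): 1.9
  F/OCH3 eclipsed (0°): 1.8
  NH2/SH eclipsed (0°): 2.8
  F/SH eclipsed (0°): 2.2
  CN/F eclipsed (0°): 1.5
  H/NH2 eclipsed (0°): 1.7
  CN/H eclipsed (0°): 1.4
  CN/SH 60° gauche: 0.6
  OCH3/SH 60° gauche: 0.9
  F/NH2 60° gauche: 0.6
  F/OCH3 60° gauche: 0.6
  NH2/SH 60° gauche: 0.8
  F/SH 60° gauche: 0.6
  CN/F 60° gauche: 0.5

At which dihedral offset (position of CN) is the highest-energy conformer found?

CN at 0° (eclipsed): H(0°)/CN(0°) eclipsed 1.4; F(120°)/NH2(120°) eclipsed 1.9; SH(240°)/OCH3(240°) eclipsed 2.3 → 5.6 kcal/mol.
CN at 60° (staggered): F(120°)/CN(60°) gauche 0.5; F(120°)/NH2(180°) gauche 0.6; SH(240°)/NH2(180°) gauche 0.8; SH(240°)/OCH3(300°) gauche 0.9 → 2.8 kcal/mol.
CN at 120° (eclipsed): H(0°)/OCH3(0°) eclipsed 1.5; F(120°)/CN(120°) eclipsed 1.5; SH(240°)/NH2(240°) eclipsed 2.8 → 5.8 kcal/mol.
CN at 180° (staggered): F(120°)/CN(180°) gauche 0.5; F(120°)/OCH3(60°) gauche 0.6; SH(240°)/CN(180°) gauche 0.6; SH(240°)/NH2(300°) gauche 0.8 → 2.5 kcal/mol.
CN at 240° (eclipsed): H(0°)/NH2(0°) eclipsed 1.7; F(120°)/OCH3(120°) eclipsed 1.8; SH(240°)/CN(240°) eclipsed 2.0 → 5.5 kcal/mol.
CN at 300° (staggered): F(120°)/NH2(60°) gauche 0.6; F(120°)/OCH3(180°) gauche 0.6; SH(240°)/CN(300°) gauche 0.6; SH(240°)/OCH3(180°) gauche 0.9 → 2.7 kcal/mol.
The maximum (5.8 kcal/mol) occurs with CN at 120°.

120°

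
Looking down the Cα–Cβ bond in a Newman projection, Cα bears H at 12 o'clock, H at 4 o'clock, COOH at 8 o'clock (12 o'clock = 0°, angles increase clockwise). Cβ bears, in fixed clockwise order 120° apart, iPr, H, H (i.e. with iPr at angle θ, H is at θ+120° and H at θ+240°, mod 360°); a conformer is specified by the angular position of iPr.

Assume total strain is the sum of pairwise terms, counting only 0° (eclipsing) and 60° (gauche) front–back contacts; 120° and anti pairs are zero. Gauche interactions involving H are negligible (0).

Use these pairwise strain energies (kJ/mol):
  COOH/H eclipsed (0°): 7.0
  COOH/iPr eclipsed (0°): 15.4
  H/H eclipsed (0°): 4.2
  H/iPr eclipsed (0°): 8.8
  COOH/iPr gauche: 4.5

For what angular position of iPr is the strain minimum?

60°

iPr at 0° (eclipsed): H(0°)/iPr(0°) eclipsed 8.8; H(120°)/H(120°) eclipsed 4.2; COOH(240°)/H(240°) eclipsed 7.0 → 20.0 kJ/mol.
iPr at 60° (staggered): no non-H gauche contacts → 0.0 kJ/mol.
iPr at 120° (eclipsed): H(0°)/H(0°) eclipsed 4.2; H(120°)/iPr(120°) eclipsed 8.8; COOH(240°)/H(240°) eclipsed 7.0 → 20.0 kJ/mol.
iPr at 180° (staggered): COOH(240°)/iPr(180°) gauche 4.5 → 4.5 kJ/mol.
iPr at 240° (eclipsed): H(0°)/H(0°) eclipsed 4.2; H(120°)/H(120°) eclipsed 4.2; COOH(240°)/iPr(240°) eclipsed 15.4 → 23.8 kJ/mol.
iPr at 300° (staggered): COOH(240°)/iPr(300°) gauche 4.5 → 4.5 kJ/mol.
The minimum (0.0 kJ/mol) occurs with iPr at 60°.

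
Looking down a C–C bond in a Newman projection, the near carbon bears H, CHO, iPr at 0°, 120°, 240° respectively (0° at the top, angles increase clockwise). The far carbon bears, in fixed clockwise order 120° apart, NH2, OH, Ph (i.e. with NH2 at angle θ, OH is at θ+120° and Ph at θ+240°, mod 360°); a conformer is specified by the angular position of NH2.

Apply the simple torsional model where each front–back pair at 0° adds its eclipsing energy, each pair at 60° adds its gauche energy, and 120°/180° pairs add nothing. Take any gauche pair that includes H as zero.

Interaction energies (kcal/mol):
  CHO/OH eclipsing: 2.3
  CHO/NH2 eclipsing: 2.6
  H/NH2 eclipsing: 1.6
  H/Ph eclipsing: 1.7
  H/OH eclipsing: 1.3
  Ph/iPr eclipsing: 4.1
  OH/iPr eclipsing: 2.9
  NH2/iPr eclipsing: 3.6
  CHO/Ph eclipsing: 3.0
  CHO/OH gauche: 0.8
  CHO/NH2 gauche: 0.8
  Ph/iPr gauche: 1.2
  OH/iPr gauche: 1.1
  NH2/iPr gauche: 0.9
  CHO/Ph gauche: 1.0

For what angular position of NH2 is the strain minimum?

180°

NH2 at 0° (eclipsed): H(0°)/NH2(0°) eclipsed 1.6; CHO(120°)/OH(120°) eclipsed 2.3; iPr(240°)/Ph(240°) eclipsed 4.1 → 8.0 kcal/mol.
NH2 at 60° (staggered): CHO(120°)/NH2(60°) gauche 0.8; CHO(120°)/OH(180°) gauche 0.8; iPr(240°)/OH(180°) gauche 1.1; iPr(240°)/Ph(300°) gauche 1.2 → 3.9 kcal/mol.
NH2 at 120° (eclipsed): H(0°)/Ph(0°) eclipsed 1.7; CHO(120°)/NH2(120°) eclipsed 2.6; iPr(240°)/OH(240°) eclipsed 2.9 → 7.2 kcal/mol.
NH2 at 180° (staggered): CHO(120°)/NH2(180°) gauche 0.8; CHO(120°)/Ph(60°) gauche 1.0; iPr(240°)/NH2(180°) gauche 0.9; iPr(240°)/OH(300°) gauche 1.1 → 3.8 kcal/mol.
NH2 at 240° (eclipsed): H(0°)/OH(0°) eclipsed 1.3; CHO(120°)/Ph(120°) eclipsed 3.0; iPr(240°)/NH2(240°) eclipsed 3.6 → 7.9 kcal/mol.
NH2 at 300° (staggered): CHO(120°)/OH(60°) gauche 0.8; CHO(120°)/Ph(180°) gauche 1.0; iPr(240°)/NH2(300°) gauche 0.9; iPr(240°)/Ph(180°) gauche 1.2 → 3.9 kcal/mol.
The minimum (3.8 kcal/mol) occurs with NH2 at 180°.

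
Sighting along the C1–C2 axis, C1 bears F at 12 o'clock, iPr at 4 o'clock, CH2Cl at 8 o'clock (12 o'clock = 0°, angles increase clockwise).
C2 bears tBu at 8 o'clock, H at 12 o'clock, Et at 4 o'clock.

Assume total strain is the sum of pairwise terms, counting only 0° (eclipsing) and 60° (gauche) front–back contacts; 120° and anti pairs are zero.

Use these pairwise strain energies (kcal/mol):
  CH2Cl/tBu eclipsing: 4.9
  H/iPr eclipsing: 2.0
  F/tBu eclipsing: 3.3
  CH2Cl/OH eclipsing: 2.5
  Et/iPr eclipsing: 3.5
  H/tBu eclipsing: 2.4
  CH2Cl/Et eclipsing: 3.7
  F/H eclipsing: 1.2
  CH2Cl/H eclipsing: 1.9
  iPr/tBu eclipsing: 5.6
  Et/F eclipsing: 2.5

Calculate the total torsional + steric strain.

9.6 kcal/mol

This conformer (eclipsed): F(0°)/H(0°) eclipsed 1.2; iPr(120°)/Et(120°) eclipsed 3.5; CH2Cl(240°)/tBu(240°) eclipsed 4.9 → 9.6 kcal/mol.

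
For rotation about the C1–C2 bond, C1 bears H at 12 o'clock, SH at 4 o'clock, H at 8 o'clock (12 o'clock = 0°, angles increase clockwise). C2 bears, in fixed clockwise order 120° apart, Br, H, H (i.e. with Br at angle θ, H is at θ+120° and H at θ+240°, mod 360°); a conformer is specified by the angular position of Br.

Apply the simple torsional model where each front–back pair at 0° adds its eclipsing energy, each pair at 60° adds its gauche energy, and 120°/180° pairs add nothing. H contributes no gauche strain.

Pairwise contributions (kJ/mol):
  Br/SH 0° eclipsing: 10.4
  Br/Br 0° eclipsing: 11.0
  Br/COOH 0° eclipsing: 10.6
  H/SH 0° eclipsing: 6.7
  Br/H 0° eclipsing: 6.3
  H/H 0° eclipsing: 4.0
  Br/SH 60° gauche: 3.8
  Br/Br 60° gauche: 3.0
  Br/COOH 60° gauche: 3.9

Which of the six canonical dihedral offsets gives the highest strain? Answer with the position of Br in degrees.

120°

Br at 0° (eclipsed): H–Br eclipsed, SH–H eclipsed, H–H eclipsed; 6.3 + 6.7 + 4.0 = 17.0 kJ/mol.
Br at 60° (staggered): SH–Br gauche; 3.8 = 3.8 kJ/mol.
Br at 120° (eclipsed): H–H eclipsed, SH–Br eclipsed, H–H eclipsed; 4.0 + 10.4 + 4.0 = 18.4 kJ/mol.
Br at 180° (staggered): SH–Br gauche; 3.8 = 3.8 kJ/mol.
Br at 240° (eclipsed): H–H eclipsed, SH–H eclipsed, H–Br eclipsed; 4.0 + 6.7 + 6.3 = 17.0 kJ/mol.
Br at 300° (staggered): no non-H gauche contacts → 0.0 kJ/mol.
The maximum (18.4 kJ/mol) occurs with Br at 120°.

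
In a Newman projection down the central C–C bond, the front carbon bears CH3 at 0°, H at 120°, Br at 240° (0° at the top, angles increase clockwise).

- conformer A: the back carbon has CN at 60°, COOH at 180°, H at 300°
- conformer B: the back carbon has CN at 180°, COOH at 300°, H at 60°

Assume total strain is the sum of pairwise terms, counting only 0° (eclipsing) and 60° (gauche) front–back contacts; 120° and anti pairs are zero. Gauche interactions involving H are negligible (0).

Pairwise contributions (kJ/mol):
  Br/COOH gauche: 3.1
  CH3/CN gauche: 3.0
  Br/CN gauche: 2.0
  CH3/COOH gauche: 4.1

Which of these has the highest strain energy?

A (staggered): CH3–CN gauche, Br–COOH gauche; 3.0 + 3.1 = 6.1 kJ/mol.
B (staggered): CH3–COOH gauche, Br–CN gauche, Br–COOH gauche; 4.1 + 2.0 + 3.1 = 9.2 kJ/mol.
B has the highest total (9.2 kJ/mol).

B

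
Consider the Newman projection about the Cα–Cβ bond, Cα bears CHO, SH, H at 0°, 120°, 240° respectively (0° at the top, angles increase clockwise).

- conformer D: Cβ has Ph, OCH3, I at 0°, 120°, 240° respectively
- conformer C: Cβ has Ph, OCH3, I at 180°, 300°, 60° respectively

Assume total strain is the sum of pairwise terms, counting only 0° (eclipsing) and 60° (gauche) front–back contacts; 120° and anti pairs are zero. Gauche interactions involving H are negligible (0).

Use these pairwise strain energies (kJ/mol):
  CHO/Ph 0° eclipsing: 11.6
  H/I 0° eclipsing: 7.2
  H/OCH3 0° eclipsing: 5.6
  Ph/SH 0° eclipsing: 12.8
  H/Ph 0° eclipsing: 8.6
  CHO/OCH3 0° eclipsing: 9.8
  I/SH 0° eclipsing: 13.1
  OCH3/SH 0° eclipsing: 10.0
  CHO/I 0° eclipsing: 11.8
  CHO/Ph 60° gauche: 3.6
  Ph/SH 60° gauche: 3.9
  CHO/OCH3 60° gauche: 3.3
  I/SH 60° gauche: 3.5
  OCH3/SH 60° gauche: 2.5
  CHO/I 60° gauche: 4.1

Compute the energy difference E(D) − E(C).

+14.0 kJ/mol

D (eclipsed): CHO(0°)/Ph(0°) eclipsed 11.6; SH(120°)/OCH3(120°) eclipsed 10.0; H(240°)/I(240°) eclipsed 7.2 → 28.8 kJ/mol.
C (staggered): CHO(0°)/OCH3(300°) gauche 3.3; CHO(0°)/I(60°) gauche 4.1; SH(120°)/Ph(180°) gauche 3.9; SH(120°)/I(60°) gauche 3.5 → 14.8 kJ/mol.
E(D) − E(C) = 28.8 − 14.8 = +14.0 kJ/mol.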